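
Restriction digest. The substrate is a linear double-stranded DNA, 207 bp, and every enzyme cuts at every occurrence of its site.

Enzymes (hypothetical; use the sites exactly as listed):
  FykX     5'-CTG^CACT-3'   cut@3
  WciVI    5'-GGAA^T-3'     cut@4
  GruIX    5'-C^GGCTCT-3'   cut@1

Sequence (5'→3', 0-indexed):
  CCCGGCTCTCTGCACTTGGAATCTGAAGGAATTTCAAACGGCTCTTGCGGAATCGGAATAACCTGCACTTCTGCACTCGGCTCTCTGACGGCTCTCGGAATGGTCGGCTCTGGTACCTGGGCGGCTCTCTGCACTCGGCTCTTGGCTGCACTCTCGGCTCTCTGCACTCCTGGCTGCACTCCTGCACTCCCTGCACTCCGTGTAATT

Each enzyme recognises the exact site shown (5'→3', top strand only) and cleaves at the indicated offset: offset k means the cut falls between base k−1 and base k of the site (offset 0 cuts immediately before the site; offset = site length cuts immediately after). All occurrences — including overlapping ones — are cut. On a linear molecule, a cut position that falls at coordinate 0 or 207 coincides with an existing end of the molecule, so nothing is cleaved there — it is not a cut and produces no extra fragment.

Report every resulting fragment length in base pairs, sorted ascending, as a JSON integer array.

[3,5,5,5,6,7,7,8,8,8,9,9,9,9,9,10,11,11,12,12,13,14,17]

Per-enzyme occurrences:
  FykX CTGCACT/3: at [9, 62, 70, 128, 145, 161, 173, 181, 190] ⇒ [12, 65, 73, 131, 148, 164, 176, 184, 193]
  WciVI GGAAT/4: at [17, 27, 48, 54, 96] ⇒ [21, 31, 52, 58, 100]
  GruIX CGGCTCT/1: at [2, 38, 77, 88, 104, 121, 135, 154] ⇒ [3, 39, 78, 89, 105, 122, 136, 155]

All cut coordinates (distinct, sorted): [3, 12, 21, 31, 39, 52, 58, 65, 73, 78, 89, 100, 105, 122, 131, 136, 148, 155, 164, 176, 184, 193]

Fragment lengths:
  [0,3): 3 bp
  [3,12): 9 bp
  [12,21): 9 bp
  [21,31): 10 bp
  [31,39): 8 bp
  [39,52): 13 bp
  [52,58): 6 bp
  [58,65): 7 bp
  [65,73): 8 bp
  [73,78): 5 bp
  [78,89): 11 bp
  [89,100): 11 bp
  [100,105): 5 bp
  [105,122): 17 bp
  [122,131): 9 bp
  [131,136): 5 bp
  [136,148): 12 bp
  [148,155): 7 bp
  [155,164): 9 bp
  [164,176): 12 bp
  [176,184): 8 bp
  [184,193): 9 bp
  [193,207): 14 bp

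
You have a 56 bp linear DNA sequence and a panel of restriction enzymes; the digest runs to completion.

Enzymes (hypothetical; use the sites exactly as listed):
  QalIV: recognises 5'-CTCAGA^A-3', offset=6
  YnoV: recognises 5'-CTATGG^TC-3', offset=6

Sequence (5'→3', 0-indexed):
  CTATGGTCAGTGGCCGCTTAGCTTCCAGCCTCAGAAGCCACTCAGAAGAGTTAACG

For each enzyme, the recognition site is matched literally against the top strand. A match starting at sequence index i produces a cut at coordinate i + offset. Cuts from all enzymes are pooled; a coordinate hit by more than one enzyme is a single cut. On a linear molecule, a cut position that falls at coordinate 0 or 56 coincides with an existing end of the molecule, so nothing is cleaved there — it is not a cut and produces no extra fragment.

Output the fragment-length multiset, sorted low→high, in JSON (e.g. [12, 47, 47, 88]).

[6,10,11,29]

Site scan:
  QalIV (CTCAGAA, off=6): starts [29, 40] → cuts [35, 46]
  YnoV (CTATGGTC, off=6): starts [0] → cuts [6]

Pooled cuts: [6, 35, 46]

Fragments:
  [0,6): 6 bp
  [6,35): 29 bp
  [35,46): 11 bp
  [46,56): 10 bp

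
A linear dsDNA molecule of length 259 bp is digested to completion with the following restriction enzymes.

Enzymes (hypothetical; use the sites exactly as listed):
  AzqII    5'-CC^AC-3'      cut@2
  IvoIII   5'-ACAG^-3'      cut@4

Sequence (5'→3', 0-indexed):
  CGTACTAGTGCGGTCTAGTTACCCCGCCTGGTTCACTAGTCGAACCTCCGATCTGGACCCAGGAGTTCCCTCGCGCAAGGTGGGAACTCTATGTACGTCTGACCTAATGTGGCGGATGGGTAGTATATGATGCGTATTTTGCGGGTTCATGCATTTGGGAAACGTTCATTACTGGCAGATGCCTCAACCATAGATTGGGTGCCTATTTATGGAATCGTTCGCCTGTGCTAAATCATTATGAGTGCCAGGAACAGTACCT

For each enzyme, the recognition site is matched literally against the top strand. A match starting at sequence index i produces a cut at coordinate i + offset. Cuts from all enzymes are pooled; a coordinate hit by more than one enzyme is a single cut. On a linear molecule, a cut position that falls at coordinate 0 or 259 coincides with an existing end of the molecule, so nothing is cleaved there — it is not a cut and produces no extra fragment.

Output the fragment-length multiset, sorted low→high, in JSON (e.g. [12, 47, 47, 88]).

Scan for sites:
  AzqII (CCAC, off=2): no sites
  IvoIII (ACAG, off=4): starts [250] → cuts [254]

All cut coordinates (distinct, sorted): [254]

Fragments:
  [0,254): 254 bp
  [254,259): 5 bp

[5,254]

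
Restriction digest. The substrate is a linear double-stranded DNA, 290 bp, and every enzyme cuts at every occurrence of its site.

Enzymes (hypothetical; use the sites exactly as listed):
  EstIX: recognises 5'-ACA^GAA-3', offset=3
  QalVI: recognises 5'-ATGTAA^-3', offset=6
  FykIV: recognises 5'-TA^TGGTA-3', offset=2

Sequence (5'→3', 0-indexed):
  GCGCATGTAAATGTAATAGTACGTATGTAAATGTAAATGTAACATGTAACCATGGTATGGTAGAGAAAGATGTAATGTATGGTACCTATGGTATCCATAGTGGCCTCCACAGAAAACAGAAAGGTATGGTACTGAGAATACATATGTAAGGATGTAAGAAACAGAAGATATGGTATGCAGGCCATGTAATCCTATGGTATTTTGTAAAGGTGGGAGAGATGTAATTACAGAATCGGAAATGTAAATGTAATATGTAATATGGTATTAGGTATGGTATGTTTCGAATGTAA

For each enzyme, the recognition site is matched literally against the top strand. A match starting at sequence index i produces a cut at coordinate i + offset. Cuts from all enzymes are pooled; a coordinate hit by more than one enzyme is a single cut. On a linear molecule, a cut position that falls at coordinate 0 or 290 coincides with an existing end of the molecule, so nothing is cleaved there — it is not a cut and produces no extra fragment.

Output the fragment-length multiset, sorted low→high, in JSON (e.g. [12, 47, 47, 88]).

[2,4,5,5,6,6,6,6,6,7,7,7,7,8,8,8,9,10,12,14,15,18,19,19,23,23,30]

Scan for sites:
  EstIX ACAGAA/3: at [108, 115, 160, 226] ⇒ [111, 118, 163, 229]
  QalVI ATGTAA/6: at [4, 10, 24, 30, 36, 43, 69, 143, 151, 183, 218, 238, 244, 251, 284] ⇒ [10, 16, 30, 36, 42, 49, 75, 149, 157, 189, 224, 244, 250, 257] (position 290 is a terminus of the linear molecule — no cut)
  FykIV TATGGTA/2: at [55, 77, 86, 124, 168, 192, 257, 269] ⇒ [57, 79, 88, 126, 170, 194, 259, 271]

Pooled cuts: [10, 16, 30, 36, 42, 49, 57, 75, 79, 88, 111, 118, 126, 149, 157, 163, 170, 189, 194, 224, 229, 244, 250, 257, 259, 271]

Fragments:
  [0,10): 10 bp
  [10,16): 6 bp
  [16,30): 14 bp
  [30,36): 6 bp
  [36,42): 6 bp
  [42,49): 7 bp
  [49,57): 8 bp
  [57,75): 18 bp
  [75,79): 4 bp
  [79,88): 9 bp
  [88,111): 23 bp
  [111,118): 7 bp
  [118,126): 8 bp
  [126,149): 23 bp
  [149,157): 8 bp
  [157,163): 6 bp
  [163,170): 7 bp
  [170,189): 19 bp
  [189,194): 5 bp
  [194,224): 30 bp
  [224,229): 5 bp
  [229,244): 15 bp
  [244,250): 6 bp
  [250,257): 7 bp
  [257,259): 2 bp
  [259,271): 12 bp
  [271,290): 19 bp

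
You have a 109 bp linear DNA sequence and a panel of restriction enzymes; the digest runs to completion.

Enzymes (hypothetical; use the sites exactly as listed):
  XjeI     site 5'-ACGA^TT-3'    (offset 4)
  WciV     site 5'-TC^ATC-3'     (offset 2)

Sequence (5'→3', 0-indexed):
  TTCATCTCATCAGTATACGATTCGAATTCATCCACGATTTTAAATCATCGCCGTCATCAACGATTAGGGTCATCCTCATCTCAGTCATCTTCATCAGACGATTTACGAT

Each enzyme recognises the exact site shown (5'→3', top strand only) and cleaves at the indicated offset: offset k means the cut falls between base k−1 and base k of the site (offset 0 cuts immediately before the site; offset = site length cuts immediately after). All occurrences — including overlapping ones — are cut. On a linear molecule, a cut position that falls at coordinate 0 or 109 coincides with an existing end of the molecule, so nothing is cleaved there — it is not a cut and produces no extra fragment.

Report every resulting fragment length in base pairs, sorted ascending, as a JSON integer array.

Per-enzyme occurrences:
  XjeI ACGATT/4: at [16, 33, 59, 97] ⇒ [20, 37, 63, 101]
  WciV TCATC/2: at [1, 6, 27, 44, 53, 69, 75, 84, 90] ⇒ [3, 8, 29, 46, 55, 71, 77, 86, 92]

Pooled cuts: [3, 8, 20, 29, 37, 46, 55, 63, 71, 77, 86, 92, 101]

Fragment lengths:
  [0,3): 3 bp
  [3,8): 5 bp
  [8,20): 12 bp
  [20,29): 9 bp
  [29,37): 8 bp
  [37,46): 9 bp
  [46,55): 9 bp
  [55,63): 8 bp
  [63,71): 8 bp
  [71,77): 6 bp
  [77,86): 9 bp
  [86,92): 6 bp
  [92,101): 9 bp
  [101,109): 8 bp

[3,5,6,6,8,8,8,8,9,9,9,9,9,12]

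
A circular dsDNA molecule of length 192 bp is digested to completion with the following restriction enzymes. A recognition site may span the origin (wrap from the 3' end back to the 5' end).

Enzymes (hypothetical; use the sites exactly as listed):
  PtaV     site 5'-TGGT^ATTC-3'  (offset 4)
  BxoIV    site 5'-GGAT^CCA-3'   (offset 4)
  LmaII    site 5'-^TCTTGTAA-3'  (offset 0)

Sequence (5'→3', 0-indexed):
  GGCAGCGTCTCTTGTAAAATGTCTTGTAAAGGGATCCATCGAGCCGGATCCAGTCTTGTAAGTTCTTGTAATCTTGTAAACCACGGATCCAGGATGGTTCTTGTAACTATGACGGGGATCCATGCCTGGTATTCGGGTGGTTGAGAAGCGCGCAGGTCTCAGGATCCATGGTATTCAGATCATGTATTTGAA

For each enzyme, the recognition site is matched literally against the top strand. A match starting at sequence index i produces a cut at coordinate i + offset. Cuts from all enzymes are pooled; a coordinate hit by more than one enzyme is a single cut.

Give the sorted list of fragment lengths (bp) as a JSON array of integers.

[4,7,8,10,10,11,12,14,14,17,21,29,35]

Per-enzyme occurrences:
  PtaV (TGGTATTC, off=4): starts [126, 168] → cuts [130, 172]
  BxoIV (GGATCCA, off=4): starts [31, 45, 84, 115, 161] → cuts [35, 49, 88, 119, 165]
  LmaII (TCTTGTAA, off=0): starts [9, 21, 53, 63, 71, 98] → cuts [9, 21, 53, 63, 71, 98]

All cut coordinates (distinct, sorted): [9, 21, 35, 49, 53, 63, 71, 88, 98, 119, 130, 165, 172]

Fragments:
  9→21: 12 bp
  21→35: 14 bp
  35→49: 14 bp
  49→53: 4 bp
  53→63: 10 bp
  63→71: 8 bp
  71→88: 17 bp
  88→98: 10 bp
  98→119: 21 bp
  119→130: 11 bp
  130→165: 35 bp
  165→172: 7 bp
  172→9 (wrap): 192-172+9 = 29 bp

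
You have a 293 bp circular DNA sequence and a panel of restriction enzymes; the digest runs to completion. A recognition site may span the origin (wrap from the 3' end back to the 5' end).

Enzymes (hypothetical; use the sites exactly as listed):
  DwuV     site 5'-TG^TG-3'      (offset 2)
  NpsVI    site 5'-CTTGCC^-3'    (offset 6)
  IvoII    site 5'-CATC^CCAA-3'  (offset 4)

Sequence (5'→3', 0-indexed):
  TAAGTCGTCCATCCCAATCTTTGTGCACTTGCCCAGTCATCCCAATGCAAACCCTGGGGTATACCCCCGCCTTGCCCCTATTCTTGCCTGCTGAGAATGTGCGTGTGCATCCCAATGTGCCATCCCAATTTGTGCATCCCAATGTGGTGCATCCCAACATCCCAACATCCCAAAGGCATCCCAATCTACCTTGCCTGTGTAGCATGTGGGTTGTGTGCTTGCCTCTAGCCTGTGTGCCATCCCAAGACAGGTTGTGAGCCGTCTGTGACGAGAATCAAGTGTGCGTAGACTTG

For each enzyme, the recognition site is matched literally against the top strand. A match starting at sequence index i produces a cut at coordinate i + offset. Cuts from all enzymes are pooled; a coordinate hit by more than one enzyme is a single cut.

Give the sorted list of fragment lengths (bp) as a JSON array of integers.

[2,2,2,6,6,6,6,6,7,7,7,8,8,8,8,8,9,9,9,10,10,11,11,11,12,13,15,16,25,35]

Per-enzyme occurrences:
  DwuV TGTG/2: at [21, 97, 103, 115, 130, 142, 195, 204, 211, 213, 230, 232, 252, 263, 279] ⇒ [23, 99, 105, 117, 132, 144, 197, 206, 213, 215, 232, 234, 254, 265, 281]
  NpsVI CTTGCC/6: at [27, 70, 82, 189, 217] ⇒ [33, 76, 88, 195, 223]
  IvoII CATCCCAA/4: at [9, 37, 107, 120, 134, 149, 157, 165, 176, 237] ⇒ [13, 41, 111, 124, 138, 153, 161, 169, 180, 241]

Pooled cuts: [13, 23, 33, 41, 76, 88, 99, 105, 111, 117, 124, 132, 138, 144, 153, 161, 169, 180, 195, 197, 206, 213, 215, 223, 232, 234, 241, 254, 265, 281]

Fragments:
  13→23: 10 bp
  23→33: 10 bp
  33→41: 8 bp
  41→76: 35 bp
  76→88: 12 bp
  88→99: 11 bp
  99→105: 6 bp
  105→111: 6 bp
  111→117: 6 bp
  117→124: 7 bp
  124→132: 8 bp
  132→138: 6 bp
  138→144: 6 bp
  144→153: 9 bp
  153→161: 8 bp
  161→169: 8 bp
  169→180: 11 bp
  180→195: 15 bp
  195→197: 2 bp
  197→206: 9 bp
  206→213: 7 bp
  213→215: 2 bp
  215→223: 8 bp
  223→232: 9 bp
  232→234: 2 bp
  234→241: 7 bp
  241→254: 13 bp
  254→265: 11 bp
  265→281: 16 bp
  281→13 (wrap): 293-281+13 = 25 bp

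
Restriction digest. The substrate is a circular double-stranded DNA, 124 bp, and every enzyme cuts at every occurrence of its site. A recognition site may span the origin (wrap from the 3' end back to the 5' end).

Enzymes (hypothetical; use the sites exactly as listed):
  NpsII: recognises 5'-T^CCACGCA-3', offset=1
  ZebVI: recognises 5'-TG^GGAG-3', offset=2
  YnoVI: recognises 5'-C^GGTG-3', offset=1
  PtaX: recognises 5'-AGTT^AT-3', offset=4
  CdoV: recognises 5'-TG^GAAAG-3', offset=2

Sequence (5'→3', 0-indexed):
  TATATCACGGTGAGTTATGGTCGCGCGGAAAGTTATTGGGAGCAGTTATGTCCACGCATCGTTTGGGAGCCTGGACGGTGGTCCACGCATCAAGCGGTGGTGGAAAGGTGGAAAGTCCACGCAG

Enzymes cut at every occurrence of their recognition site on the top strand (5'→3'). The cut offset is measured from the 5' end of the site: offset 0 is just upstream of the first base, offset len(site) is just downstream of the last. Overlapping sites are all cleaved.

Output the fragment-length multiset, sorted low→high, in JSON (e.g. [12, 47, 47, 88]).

Site scan:
  NpsII (TCCACGCA, off=1): starts [50, 81, 115] → cuts [51, 82, 116]
  ZebVI (TGGGAG, off=2): starts [36, 63] → cuts [38, 65]
  YnoVI (CGGTG, off=1): starts [7, 75, 94] → cuts [8, 76, 95]
  PtaX (AGTTAT, off=4): starts [12, 30, 43] → cuts [16, 34, 47]
  CdoV (TGGAAAG, off=2): starts [100, 108] → cuts [102, 110]

Pooled cuts: [8, 16, 34, 38, 47, 51, 65, 76, 82, 95, 102, 110, 116]

Fragment lengths:
  8→16: 8 bp
  16→34: 18 bp
  34→38: 4 bp
  38→47: 9 bp
  47→51: 4 bp
  51→65: 14 bp
  65→76: 11 bp
  76→82: 6 bp
  82→95: 13 bp
  95→102: 7 bp
  102→110: 8 bp
  110→116: 6 bp
  116→8 (wrap): 124-116+8 = 16 bp

[4,4,6,6,7,8,8,9,11,13,14,16,18]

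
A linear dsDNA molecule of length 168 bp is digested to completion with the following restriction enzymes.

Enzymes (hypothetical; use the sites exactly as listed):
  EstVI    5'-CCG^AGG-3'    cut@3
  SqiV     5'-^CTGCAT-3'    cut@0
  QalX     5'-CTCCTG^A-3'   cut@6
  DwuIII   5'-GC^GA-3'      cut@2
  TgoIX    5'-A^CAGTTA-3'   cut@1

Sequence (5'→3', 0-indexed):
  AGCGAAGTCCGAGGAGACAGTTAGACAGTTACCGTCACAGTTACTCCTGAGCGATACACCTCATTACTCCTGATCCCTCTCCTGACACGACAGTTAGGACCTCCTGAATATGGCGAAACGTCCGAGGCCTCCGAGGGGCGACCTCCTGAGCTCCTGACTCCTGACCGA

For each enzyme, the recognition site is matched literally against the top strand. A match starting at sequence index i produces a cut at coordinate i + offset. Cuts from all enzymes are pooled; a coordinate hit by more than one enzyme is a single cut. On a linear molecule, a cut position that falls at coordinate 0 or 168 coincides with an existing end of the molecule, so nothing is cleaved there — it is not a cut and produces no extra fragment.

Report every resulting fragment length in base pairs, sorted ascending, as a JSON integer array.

Scan for sites:
  EstVI CCGAGG/3: at [8, 121, 130] ⇒ [11, 124, 133]
  SqiV (CTGCAT, off=0): no sites
  QalX CTCCTGA/6: at [43, 66, 78, 100, 142, 150, 157] ⇒ [49, 72, 84, 106, 148, 156, 163]
  DwuIII GCGA/2: at [1, 50, 112, 137] ⇒ [3, 52, 114, 139]
  TgoIX ACAGTTA/1: at [16, 24, 36, 89] ⇒ [17, 25, 37, 90]

Pooled cuts: [3, 11, 17, 25, 37, 49, 52, 72, 84, 90, 106, 114, 124, 133, 139, 148, 156, 163]

Fragment lengths:
  [0,3): 3 bp
  [3,11): 8 bp
  [11,17): 6 bp
  [17,25): 8 bp
  [25,37): 12 bp
  [37,49): 12 bp
  [49,52): 3 bp
  [52,72): 20 bp
  [72,84): 12 bp
  [84,90): 6 bp
  [90,106): 16 bp
  [106,114): 8 bp
  [114,124): 10 bp
  [124,133): 9 bp
  [133,139): 6 bp
  [139,148): 9 bp
  [148,156): 8 bp
  [156,163): 7 bp
  [163,168): 5 bp

[3,3,5,6,6,6,7,8,8,8,8,9,9,10,12,12,12,16,20]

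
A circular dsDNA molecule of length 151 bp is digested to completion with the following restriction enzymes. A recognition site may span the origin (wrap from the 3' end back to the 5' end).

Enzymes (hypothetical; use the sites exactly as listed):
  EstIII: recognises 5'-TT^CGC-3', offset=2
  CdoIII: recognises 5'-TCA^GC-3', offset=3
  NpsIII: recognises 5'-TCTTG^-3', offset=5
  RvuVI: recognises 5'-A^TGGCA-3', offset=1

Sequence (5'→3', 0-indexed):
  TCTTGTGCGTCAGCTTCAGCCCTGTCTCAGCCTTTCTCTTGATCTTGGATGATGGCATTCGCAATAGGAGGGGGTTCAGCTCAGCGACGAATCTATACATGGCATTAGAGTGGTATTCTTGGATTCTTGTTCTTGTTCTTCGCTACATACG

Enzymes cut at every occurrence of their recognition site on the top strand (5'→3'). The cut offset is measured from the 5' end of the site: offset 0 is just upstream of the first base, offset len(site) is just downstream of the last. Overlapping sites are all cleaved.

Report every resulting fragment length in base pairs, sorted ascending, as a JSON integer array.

Scan for sites:
  EstIII TTCGC/2: at [57, 138] ⇒ [59, 140]
  CdoIII TCAGC/3: at [9, 15, 26, 75, 80] ⇒ [12, 18, 29, 78, 83]
  NpsIII TCTTG/5: at [0, 36, 42, 116, 124, 130] ⇒ [5, 41, 47, 121, 129, 135]
  RvuVI ATGGCA/1: at [51, 98] ⇒ [52, 99]

All cut coordinates (distinct, sorted): [5, 12, 18, 29, 41, 47, 52, 59, 78, 83, 99, 121, 129, 135, 140]

Fragments:
  5→12: 7 bp
  12→18: 6 bp
  18→29: 11 bp
  29→41: 12 bp
  41→47: 6 bp
  47→52: 5 bp
  52→59: 7 bp
  59→78: 19 bp
  78→83: 5 bp
  83→99: 16 bp
  99→121: 22 bp
  121→129: 8 bp
  129→135: 6 bp
  135→140: 5 bp
  140→5 (wrap): 151-140+5 = 16 bp

[5,5,5,6,6,6,7,7,8,11,12,16,16,19,22]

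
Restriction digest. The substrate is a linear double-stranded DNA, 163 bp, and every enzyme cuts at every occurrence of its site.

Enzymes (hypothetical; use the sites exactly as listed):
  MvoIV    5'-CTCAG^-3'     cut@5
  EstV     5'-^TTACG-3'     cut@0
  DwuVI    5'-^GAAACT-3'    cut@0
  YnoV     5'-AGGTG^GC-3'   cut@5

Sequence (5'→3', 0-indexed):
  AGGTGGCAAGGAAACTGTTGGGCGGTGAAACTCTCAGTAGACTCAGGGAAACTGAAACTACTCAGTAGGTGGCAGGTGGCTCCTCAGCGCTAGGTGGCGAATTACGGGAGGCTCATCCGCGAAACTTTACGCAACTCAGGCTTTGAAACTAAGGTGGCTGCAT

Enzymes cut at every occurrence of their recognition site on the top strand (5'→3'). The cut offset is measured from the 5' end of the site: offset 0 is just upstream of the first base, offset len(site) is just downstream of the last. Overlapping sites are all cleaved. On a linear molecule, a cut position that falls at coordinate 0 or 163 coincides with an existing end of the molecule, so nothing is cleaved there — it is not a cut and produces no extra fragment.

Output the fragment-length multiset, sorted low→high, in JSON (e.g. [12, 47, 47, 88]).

[1,5,5,5,5,6,6,6,7,7,9,9,9,11,12,12,13,16,19]

Site scan:
  MvoIV (CTCAG, off=5): starts [32, 41, 60, 82, 134] → cuts [37, 46, 65, 87, 139]
  EstV (TTACG, off=0): starts [101, 126] → cuts [101, 126]
  DwuVI (GAAACT, off=0): starts [10, 26, 47, 53, 120, 144] → cuts [10, 26, 47, 53, 120, 144]
  YnoV (AGGTGGC, off=5): starts [0, 66, 73, 91, 151] → cuts [5, 71, 78, 96, 156]

Pooled cuts: [5, 10, 26, 37, 46, 47, 53, 65, 71, 78, 87, 96, 101, 120, 126, 139, 144, 156]

Fragment lengths:
  [0,5): 5 bp
  [5,10): 5 bp
  [10,26): 16 bp
  [26,37): 11 bp
  [37,46): 9 bp
  [46,47): 1 bp
  [47,53): 6 bp
  [53,65): 12 bp
  [65,71): 6 bp
  [71,78): 7 bp
  [78,87): 9 bp
  [87,96): 9 bp
  [96,101): 5 bp
  [101,120): 19 bp
  [120,126): 6 bp
  [126,139): 13 bp
  [139,144): 5 bp
  [144,156): 12 bp
  [156,163): 7 bp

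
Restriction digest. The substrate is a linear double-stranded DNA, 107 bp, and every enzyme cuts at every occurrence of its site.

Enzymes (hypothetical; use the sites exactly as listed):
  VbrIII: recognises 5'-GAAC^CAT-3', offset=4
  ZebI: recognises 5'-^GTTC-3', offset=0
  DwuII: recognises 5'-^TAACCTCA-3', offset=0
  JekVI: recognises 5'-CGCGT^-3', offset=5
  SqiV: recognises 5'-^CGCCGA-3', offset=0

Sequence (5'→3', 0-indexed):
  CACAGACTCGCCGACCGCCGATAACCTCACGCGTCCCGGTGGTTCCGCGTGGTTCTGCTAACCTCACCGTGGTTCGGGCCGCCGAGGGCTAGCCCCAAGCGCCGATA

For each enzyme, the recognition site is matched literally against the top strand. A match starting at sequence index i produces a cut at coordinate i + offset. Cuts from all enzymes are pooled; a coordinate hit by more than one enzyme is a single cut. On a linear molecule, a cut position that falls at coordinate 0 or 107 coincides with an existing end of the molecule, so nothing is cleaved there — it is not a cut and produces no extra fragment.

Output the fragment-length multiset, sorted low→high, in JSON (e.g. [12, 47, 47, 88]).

[1,6,7,7,7,8,8,8,9,13,13,20]

Scan for sites:
  VbrIII (GAACCAT, off=4): no sites
  ZebI (GTTC, off=0): starts [41, 51, 71] → cuts [41, 51, 71]
  DwuII (TAACCTCA, off=0): starts [21, 58] → cuts [21, 58]
  JekVI (CGCGT, off=5): starts [29, 45] → cuts [34, 50]
  SqiV (CGCCGA, off=0): starts [8, 15, 79, 99] → cuts [8, 15, 79, 99]

Pooled cuts: [8, 15, 21, 34, 41, 50, 51, 58, 71, 79, 99]

Fragment lengths:
  [0,8): 8 bp
  [8,15): 7 bp
  [15,21): 6 bp
  [21,34): 13 bp
  [34,41): 7 bp
  [41,50): 9 bp
  [50,51): 1 bp
  [51,58): 7 bp
  [58,71): 13 bp
  [71,79): 8 bp
  [79,99): 20 bp
  [99,107): 8 bp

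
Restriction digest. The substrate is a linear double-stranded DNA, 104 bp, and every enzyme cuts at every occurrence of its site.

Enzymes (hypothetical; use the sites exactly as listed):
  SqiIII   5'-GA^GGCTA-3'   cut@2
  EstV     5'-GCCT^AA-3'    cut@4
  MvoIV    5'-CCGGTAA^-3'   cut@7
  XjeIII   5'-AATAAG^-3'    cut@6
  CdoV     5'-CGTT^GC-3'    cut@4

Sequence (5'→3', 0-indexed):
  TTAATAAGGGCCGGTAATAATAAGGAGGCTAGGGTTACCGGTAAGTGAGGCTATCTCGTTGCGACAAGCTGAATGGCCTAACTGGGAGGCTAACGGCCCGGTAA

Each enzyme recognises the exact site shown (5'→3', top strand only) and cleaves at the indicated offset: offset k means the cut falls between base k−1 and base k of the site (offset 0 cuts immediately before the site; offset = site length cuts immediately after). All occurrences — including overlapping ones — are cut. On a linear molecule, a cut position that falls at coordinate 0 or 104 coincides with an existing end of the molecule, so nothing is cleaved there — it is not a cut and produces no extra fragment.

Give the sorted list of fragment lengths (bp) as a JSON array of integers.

Per-enzyme occurrences:
  SqiIII GAGGCTA/2: at [24, 46, 85] ⇒ [26, 48, 87]
  EstV GCCTAA/4: at [75] ⇒ [79]
  MvoIV CCGGTAA/7: at [10, 37, 97] ⇒ [17, 44] (position 104 is a terminus of the linear molecule — no cut)
  XjeIII AATAAG/6: at [2, 18] ⇒ [8, 24]
  CdoV CGTTGC/4: at [56] ⇒ [60]

All cut coordinates (distinct, sorted): [8, 17, 24, 26, 44, 48, 60, 79, 87]

Fragment lengths:
  [0,8): 8 bp
  [8,17): 9 bp
  [17,24): 7 bp
  [24,26): 2 bp
  [26,44): 18 bp
  [44,48): 4 bp
  [48,60): 12 bp
  [60,79): 19 bp
  [79,87): 8 bp
  [87,104): 17 bp

[2,4,7,8,8,9,12,17,18,19]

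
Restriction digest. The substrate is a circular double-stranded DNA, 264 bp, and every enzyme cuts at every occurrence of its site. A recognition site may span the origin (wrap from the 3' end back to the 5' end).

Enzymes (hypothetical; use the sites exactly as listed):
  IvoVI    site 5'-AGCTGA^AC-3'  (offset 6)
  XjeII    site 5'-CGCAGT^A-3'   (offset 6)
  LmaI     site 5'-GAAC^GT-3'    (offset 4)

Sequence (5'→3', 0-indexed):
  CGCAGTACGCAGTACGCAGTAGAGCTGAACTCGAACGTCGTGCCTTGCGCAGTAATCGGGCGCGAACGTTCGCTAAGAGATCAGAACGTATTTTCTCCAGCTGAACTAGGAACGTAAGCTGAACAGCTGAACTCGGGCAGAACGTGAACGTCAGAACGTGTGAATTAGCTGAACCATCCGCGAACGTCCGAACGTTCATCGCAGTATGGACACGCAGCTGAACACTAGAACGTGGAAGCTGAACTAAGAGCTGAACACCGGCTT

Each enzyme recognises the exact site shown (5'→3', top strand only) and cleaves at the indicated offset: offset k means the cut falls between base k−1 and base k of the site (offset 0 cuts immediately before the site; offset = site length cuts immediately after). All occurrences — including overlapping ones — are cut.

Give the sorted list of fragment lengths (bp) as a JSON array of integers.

Per-enzyme occurrences:
  IvoVI AGCTGAAC/6: at [22, 98, 116, 124, 166, 215, 236, 248] ⇒ [28, 104, 122, 130, 172, 221, 242, 254]
  XjeII CGCAGTA/6: at [0, 7, 14, 47, 199] ⇒ [6, 13, 20, 53, 205]
  LmaI GAACGT/4: at [32, 63, 83, 109, 139, 145, 153, 181, 189, 227] ⇒ [36, 67, 87, 113, 143, 149, 157, 185, 193, 231]

Pooled cuts: [6, 13, 20, 28, 36, 53, 67, 87, 104, 113, 122, 130, 143, 149, 157, 172, 185, 193, 205, 221, 231, 242, 254]

Fragment lengths:
  6→13: 7 bp
  13→20: 7 bp
  20→28: 8 bp
  28→36: 8 bp
  36→53: 17 bp
  53→67: 14 bp
  67→87: 20 bp
  87→104: 17 bp
  104→113: 9 bp
  113→122: 9 bp
  122→130: 8 bp
  130→143: 13 bp
  143→149: 6 bp
  149→157: 8 bp
  157→172: 15 bp
  172→185: 13 bp
  185→193: 8 bp
  193→205: 12 bp
  205→221: 16 bp
  221→231: 10 bp
  231→242: 11 bp
  242→254: 12 bp
  254→6 (wrap): 264-254+6 = 16 bp

[6,7,7,8,8,8,8,8,9,9,10,11,12,12,13,13,14,15,16,16,17,17,20]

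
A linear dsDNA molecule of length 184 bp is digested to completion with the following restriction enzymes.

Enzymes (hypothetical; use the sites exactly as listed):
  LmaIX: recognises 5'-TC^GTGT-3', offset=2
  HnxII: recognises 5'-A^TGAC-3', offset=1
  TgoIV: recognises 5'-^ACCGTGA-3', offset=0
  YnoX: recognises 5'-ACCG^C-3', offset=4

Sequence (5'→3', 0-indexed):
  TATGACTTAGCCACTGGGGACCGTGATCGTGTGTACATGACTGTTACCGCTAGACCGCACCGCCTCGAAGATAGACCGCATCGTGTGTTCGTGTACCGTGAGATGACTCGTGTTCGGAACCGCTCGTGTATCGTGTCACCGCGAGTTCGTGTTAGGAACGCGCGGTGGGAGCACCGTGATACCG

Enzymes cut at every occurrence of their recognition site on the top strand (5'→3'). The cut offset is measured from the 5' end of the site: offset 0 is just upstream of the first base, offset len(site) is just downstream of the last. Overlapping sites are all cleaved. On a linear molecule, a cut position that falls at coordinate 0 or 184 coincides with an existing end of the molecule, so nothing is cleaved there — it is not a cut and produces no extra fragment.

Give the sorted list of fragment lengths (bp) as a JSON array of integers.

[2,3,4,4,5,6,7,7,8,8,9,9,9,9,12,12,13,16,17,24]

Site scan:
  LmaIX (TCGTGT, off=2): starts [26, 80, 88, 107, 123, 130, 146] → cuts [28, 82, 90, 109, 125, 132, 148]
  HnxII (ATGAC, off=1): starts [1, 36, 102] → cuts [2, 37, 103]
  TgoIV (ACCGTGA, off=0): starts [19, 94, 172] → cuts [19, 94, 172]
  YnoX (ACCGC, off=4): starts [45, 53, 58, 74, 118, 137] → cuts [49, 57, 62, 78, 122, 141]

All cut coordinates (distinct, sorted): [2, 19, 28, 37, 49, 57, 62, 78, 82, 90, 94, 103, 109, 122, 125, 132, 141, 148, 172]

Fragment lengths:
  [0,2): 2 bp
  [2,19): 17 bp
  [19,28): 9 bp
  [28,37): 9 bp
  [37,49): 12 bp
  [49,57): 8 bp
  [57,62): 5 bp
  [62,78): 16 bp
  [78,82): 4 bp
  [82,90): 8 bp
  [90,94): 4 bp
  [94,103): 9 bp
  [103,109): 6 bp
  [109,122): 13 bp
  [122,125): 3 bp
  [125,132): 7 bp
  [132,141): 9 bp
  [141,148): 7 bp
  [148,172): 24 bp
  [172,184): 12 bp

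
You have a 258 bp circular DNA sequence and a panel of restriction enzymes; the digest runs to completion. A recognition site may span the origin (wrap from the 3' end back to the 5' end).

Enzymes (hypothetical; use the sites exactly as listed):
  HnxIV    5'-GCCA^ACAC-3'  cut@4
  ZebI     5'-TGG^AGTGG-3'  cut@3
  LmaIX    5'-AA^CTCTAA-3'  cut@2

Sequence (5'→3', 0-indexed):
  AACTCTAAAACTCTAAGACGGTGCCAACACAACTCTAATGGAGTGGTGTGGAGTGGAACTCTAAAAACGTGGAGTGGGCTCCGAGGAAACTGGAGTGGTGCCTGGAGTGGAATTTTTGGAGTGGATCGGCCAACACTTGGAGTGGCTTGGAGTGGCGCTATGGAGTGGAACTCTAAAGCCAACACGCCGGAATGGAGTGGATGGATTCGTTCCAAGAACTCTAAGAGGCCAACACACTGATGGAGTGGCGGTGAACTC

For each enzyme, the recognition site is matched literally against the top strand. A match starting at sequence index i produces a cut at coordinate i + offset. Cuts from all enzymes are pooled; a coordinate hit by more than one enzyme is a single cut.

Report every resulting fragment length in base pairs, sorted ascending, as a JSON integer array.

Site scan:
  HnxIV GCCAACAC/4: at [22, 128, 177, 227] ⇒ [26, 132, 181, 231]
  ZebI TGGAGTGG/3: at [38, 48, 69, 90, 102, 116, 137, 147, 160, 192, 240] ⇒ [41, 51, 72, 93, 105, 119, 140, 150, 163, 195, 243]
  LmaIX AACTCTAA/2: at [0, 8, 30, 56, 168, 216] ⇒ [2, 10, 32, 58, 170, 218]

Pooled cuts: [2, 10, 26, 32, 41, 51, 58, 72, 93, 105, 119, 132, 140, 150, 163, 170, 181, 195, 218, 231, 243]

Fragment lengths:
  2→10: 8 bp
  10→26: 16 bp
  26→32: 6 bp
  32→41: 9 bp
  41→51: 10 bp
  51→58: 7 bp
  58→72: 14 bp
  72→93: 21 bp
  93→105: 12 bp
  105→119: 14 bp
  119→132: 13 bp
  132→140: 8 bp
  140→150: 10 bp
  150→163: 13 bp
  163→170: 7 bp
  170→181: 11 bp
  181→195: 14 bp
  195→218: 23 bp
  218→231: 13 bp
  231→243: 12 bp
  243→2 (wrap): 258-243+2 = 17 bp

[6,7,7,8,8,9,10,10,11,12,12,13,13,13,14,14,14,16,17,21,23]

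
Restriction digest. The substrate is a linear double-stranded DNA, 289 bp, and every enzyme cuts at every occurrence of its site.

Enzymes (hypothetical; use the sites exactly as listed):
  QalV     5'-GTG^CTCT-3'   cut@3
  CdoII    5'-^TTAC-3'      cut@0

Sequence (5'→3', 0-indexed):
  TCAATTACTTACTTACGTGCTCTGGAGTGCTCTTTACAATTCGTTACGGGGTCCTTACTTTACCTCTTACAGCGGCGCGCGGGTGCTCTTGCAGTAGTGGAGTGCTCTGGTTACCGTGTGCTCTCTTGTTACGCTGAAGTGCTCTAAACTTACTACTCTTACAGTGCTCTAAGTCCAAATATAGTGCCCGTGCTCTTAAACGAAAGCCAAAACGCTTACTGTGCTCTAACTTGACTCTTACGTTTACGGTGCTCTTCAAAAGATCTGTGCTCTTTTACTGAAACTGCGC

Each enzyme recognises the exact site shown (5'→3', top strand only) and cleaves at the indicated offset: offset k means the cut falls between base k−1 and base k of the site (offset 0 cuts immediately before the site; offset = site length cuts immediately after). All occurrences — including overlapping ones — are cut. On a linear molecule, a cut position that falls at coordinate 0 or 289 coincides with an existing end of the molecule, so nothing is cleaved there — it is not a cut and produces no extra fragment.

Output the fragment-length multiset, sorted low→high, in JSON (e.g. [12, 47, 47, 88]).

Scan for sites:
  QalV GTGCTCT/3: at [16, 26, 82, 101, 117, 138, 163, 189, 220, 248, 266] ⇒ [19, 29, 85, 104, 120, 141, 166, 192, 223, 251, 269]
  CdoII TTAC/0: at [4, 8, 12, 33, 43, 54, 59, 66, 110, 128, 149, 158, 215, 237, 243, 274] ⇒ [4, 8, 12, 33, 43, 54, 59, 66, 110, 128, 149, 158, 215, 237, 243, 274]

All cut coordinates (distinct, sorted): [4, 8, 12, 19, 29, 33, 43, 54, 59, 66, 85, 104, 110, 120, 128, 141, 149, 158, 166, 192, 215, 223, 237, 243, 251, 269, 274]

Fragment lengths:
  [0,4): 4 bp
  [4,8): 4 bp
  [8,12): 4 bp
  [12,19): 7 bp
  [19,29): 10 bp
  [29,33): 4 bp
  [33,43): 10 bp
  [43,54): 11 bp
  [54,59): 5 bp
  [59,66): 7 bp
  [66,85): 19 bp
  [85,104): 19 bp
  [104,110): 6 bp
  [110,120): 10 bp
  [120,128): 8 bp
  [128,141): 13 bp
  [141,149): 8 bp
  [149,158): 9 bp
  [158,166): 8 bp
  [166,192): 26 bp
  [192,215): 23 bp
  [215,223): 8 bp
  [223,237): 14 bp
  [237,243): 6 bp
  [243,251): 8 bp
  [251,269): 18 bp
  [269,274): 5 bp
  [274,289): 15 bp

[4,4,4,4,5,5,6,6,7,7,8,8,8,8,8,9,10,10,10,11,13,14,15,18,19,19,23,26]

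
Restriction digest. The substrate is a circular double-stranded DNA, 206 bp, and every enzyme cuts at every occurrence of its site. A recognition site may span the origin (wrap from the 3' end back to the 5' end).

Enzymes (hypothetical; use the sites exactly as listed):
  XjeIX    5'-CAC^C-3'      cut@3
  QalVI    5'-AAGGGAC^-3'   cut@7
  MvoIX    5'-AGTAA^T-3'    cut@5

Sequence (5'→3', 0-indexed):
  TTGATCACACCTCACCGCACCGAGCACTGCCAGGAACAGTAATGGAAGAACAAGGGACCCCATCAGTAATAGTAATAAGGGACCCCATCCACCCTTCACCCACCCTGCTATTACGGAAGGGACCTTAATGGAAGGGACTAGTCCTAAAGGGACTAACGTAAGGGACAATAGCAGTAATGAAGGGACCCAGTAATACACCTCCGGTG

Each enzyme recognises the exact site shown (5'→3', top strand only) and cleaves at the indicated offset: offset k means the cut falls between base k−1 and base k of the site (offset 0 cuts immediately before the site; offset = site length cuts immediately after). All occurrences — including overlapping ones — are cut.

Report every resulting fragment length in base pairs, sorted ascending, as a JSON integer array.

Scan for sites:
  XjeIX CACC/3: at [7, 12, 17, 89, 96, 100, 195] ⇒ [10, 15, 20, 92, 99, 103, 198]
  QalVI AAGGGAC/7: at [51, 76, 116, 131, 146, 159, 179] ⇒ [58, 83, 123, 138, 153, 166, 186]
  MvoIX AGTAAT/5: at [37, 64, 70, 172, 188] ⇒ [42, 69, 75, 177, 193]

All cut coordinates (distinct, sorted): [10, 15, 20, 42, 58, 69, 75, 83, 92, 99, 103, 123, 138, 153, 166, 177, 186, 193, 198]

Fragment lengths:
  10→15: 5 bp
  15→20: 5 bp
  20→42: 22 bp
  42→58: 16 bp
  58→69: 11 bp
  69→75: 6 bp
  75→83: 8 bp
  83→92: 9 bp
  92→99: 7 bp
  99→103: 4 bp
  103→123: 20 bp
  123→138: 15 bp
  138→153: 15 bp
  153→166: 13 bp
  166→177: 11 bp
  177→186: 9 bp
  186→193: 7 bp
  193→198: 5 bp
  198→10 (wrap): 206-198+10 = 18 bp

[4,5,5,5,6,7,7,8,9,9,11,11,13,15,15,16,18,20,22]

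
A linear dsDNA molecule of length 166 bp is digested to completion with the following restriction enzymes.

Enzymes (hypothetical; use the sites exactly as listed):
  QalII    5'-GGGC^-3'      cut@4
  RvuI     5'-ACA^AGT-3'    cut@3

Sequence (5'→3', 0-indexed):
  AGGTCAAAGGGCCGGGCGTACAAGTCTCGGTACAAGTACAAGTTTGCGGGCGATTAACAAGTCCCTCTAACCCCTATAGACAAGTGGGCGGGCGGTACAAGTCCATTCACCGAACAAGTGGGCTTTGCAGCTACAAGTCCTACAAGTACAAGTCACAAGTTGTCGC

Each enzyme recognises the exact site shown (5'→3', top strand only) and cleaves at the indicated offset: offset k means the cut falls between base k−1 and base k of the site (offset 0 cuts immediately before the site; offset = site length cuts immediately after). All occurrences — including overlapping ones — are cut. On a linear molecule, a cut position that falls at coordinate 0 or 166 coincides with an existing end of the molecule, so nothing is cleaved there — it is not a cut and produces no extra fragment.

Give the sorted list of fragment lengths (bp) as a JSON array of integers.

[4,5,5,6,6,6,7,7,7,8,9,9,11,12,12,12,17,23]

Scan for sites:
  QalII (GGGC, off=4): starts [8, 13, 47, 85, 89, 119] → cuts [12, 17, 51, 89, 93, 123]
  RvuI (ACAAGT, off=3): starts [19, 31, 37, 56, 79, 96, 113, 132, 141, 147, 154] → cuts [22, 34, 40, 59, 82, 99, 116, 135, 144, 150, 157]

Pooled cuts: [12, 17, 22, 34, 40, 51, 59, 82, 89, 93, 99, 116, 123, 135, 144, 150, 157]

Fragments:
  [0,12): 12 bp
  [12,17): 5 bp
  [17,22): 5 bp
  [22,34): 12 bp
  [34,40): 6 bp
  [40,51): 11 bp
  [51,59): 8 bp
  [59,82): 23 bp
  [82,89): 7 bp
  [89,93): 4 bp
  [93,99): 6 bp
  [99,116): 17 bp
  [116,123): 7 bp
  [123,135): 12 bp
  [135,144): 9 bp
  [144,150): 6 bp
  [150,157): 7 bp
  [157,166): 9 bp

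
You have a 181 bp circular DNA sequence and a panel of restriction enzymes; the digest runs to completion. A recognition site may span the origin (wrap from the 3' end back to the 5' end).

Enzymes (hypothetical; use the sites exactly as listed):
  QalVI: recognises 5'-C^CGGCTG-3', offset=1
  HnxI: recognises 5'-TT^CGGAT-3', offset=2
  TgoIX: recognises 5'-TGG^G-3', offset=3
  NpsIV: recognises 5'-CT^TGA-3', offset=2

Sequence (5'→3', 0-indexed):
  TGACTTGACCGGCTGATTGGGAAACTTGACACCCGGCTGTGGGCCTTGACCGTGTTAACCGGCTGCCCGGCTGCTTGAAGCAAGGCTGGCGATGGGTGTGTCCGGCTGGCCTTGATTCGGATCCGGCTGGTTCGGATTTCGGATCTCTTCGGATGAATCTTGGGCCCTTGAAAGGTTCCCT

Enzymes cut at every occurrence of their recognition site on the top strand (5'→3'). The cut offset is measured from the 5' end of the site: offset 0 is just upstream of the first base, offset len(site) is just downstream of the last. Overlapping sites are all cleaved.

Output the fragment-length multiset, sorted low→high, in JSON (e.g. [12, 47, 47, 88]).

[4,4,5,5,5,6,6,7,7,7,8,8,9,9,10,10,11,13,13,14,20]

Scan for sites:
  QalVI CCGGCTG/1: at [8, 32, 58, 66, 101, 122] ⇒ [9, 33, 59, 67, 102, 123]
  HnxI TTCGGAT/2: at [115, 130, 137, 147] ⇒ [117, 132, 139, 149]
  TgoIX TGGG/3: at [17, 39, 92, 160] ⇒ [20, 42, 95, 163]
  NpsIV CTTGA/2: at [3, 24, 44, 73, 110, 166, 179] ⇒ [0, 5, 26, 46, 75, 112, 168]

All cut coordinates (distinct, sorted): [0, 5, 9, 20, 26, 33, 42, 46, 59, 67, 75, 95, 102, 112, 117, 123, 132, 139, 149, 163, 168]

Fragment lengths:
  0→5: 5 bp
  5→9: 4 bp
  9→20: 11 bp
  20→26: 6 bp
  26→33: 7 bp
  33→42: 9 bp
  42→46: 4 bp
  46→59: 13 bp
  59→67: 8 bp
  67→75: 8 bp
  75→95: 20 bp
  95→102: 7 bp
  102→112: 10 bp
  112→117: 5 bp
  117→123: 6 bp
  123→132: 9 bp
  132→139: 7 bp
  139→149: 10 bp
  149→163: 14 bp
  163→168: 5 bp
  168→0 (wrap): 181-168+0 = 13 bp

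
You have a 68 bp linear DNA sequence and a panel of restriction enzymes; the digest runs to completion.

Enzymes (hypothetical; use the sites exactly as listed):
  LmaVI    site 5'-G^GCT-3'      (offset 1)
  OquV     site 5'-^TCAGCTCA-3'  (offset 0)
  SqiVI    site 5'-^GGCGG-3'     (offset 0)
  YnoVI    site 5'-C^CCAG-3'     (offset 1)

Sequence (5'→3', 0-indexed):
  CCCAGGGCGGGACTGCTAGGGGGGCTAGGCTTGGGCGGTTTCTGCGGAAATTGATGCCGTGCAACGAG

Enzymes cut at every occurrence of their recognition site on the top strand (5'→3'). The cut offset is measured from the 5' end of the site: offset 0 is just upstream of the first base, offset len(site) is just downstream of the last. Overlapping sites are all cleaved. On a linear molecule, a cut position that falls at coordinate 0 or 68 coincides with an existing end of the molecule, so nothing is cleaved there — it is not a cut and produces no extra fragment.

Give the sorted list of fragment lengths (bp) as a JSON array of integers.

[1,4,5,5,18,35]

Site scan:
  LmaVI (GGCT, off=1): starts [22, 27] → cuts [23, 28]
  OquV (TCAGCTCA, off=0): no sites
  SqiVI (GGCGG, off=0): starts [5, 33] → cuts [5, 33]
  YnoVI (CCCAG, off=1): starts [0] → cuts [1]

All cut coordinates (distinct, sorted): [1, 5, 23, 28, 33]

Fragments:
  [0,1): 1 bp
  [1,5): 4 bp
  [5,23): 18 bp
  [23,28): 5 bp
  [28,33): 5 bp
  [33,68): 35 bp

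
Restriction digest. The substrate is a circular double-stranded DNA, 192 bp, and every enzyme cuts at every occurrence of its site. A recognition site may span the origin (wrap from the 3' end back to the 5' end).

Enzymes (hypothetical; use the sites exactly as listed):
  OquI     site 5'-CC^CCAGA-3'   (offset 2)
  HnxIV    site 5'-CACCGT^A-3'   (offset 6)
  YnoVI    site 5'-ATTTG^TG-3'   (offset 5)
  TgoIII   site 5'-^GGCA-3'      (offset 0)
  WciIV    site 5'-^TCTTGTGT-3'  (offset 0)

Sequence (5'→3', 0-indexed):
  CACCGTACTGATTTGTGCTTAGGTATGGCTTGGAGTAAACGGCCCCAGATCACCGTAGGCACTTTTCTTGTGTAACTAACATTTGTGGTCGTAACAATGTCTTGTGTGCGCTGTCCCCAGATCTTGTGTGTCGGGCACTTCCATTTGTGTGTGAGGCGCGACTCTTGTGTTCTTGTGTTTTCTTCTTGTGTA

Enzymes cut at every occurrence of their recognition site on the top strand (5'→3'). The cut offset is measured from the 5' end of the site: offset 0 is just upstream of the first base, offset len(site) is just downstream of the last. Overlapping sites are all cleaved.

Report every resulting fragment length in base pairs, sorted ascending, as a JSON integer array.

Scan for sites:
  OquI CCCCAGA/2: at [42, 114] ⇒ [44, 116]
  HnxIV CACCGTA/6: at [0, 50] ⇒ [6, 56]
  YnoVI ATTTGTG/5: at [10, 80, 142] ⇒ [15, 85, 147]
  TgoIII GGCA/0: at [57, 133] ⇒ [57, 133]
  WciIV TCTTGTGT/0: at [65, 99, 121, 162, 170, 183] ⇒ [65, 99, 121, 162, 170, 183]

Pooled cuts: [6, 15, 44, 56, 57, 65, 85, 99, 116, 121, 133, 147, 162, 170, 183]

Fragments:
  6→15: 9 bp
  15→44: 29 bp
  44→56: 12 bp
  56→57: 1 bp
  57→65: 8 bp
  65→85: 20 bp
  85→99: 14 bp
  99→116: 17 bp
  116→121: 5 bp
  121→133: 12 bp
  133→147: 14 bp
  147→162: 15 bp
  162→170: 8 bp
  170→183: 13 bp
  183→6 (wrap): 192-183+6 = 15 bp

[1,5,8,8,9,12,12,13,14,14,15,15,17,20,29]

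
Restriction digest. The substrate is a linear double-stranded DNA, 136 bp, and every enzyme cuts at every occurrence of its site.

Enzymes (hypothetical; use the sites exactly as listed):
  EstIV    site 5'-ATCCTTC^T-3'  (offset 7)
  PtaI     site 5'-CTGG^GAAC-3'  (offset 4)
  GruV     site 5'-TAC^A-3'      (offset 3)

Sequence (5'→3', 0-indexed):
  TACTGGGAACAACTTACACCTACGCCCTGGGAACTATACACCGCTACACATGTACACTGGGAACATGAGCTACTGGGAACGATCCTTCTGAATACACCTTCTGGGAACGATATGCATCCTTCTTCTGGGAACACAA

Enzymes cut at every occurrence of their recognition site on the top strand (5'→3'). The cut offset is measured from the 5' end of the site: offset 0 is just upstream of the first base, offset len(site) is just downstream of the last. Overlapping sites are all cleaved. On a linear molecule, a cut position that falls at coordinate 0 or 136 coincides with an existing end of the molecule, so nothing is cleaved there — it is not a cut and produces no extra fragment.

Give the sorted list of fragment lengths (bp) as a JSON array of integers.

[5,6,6,7,8,8,8,9,9,11,12,13,16,18]

Site scan:
  EstIV (ATCCTTCT, off=7): starts [81, 115] → cuts [88, 122]
  PtaI (CTGGGAAC, off=4): starts [2, 26, 56, 72, 100, 124] → cuts [6, 30, 60, 76, 104, 128]
  GruV (TACA, off=3): starts [14, 36, 44, 52, 92] → cuts [17, 39, 47, 55, 95]

All cut coordinates (distinct, sorted): [6, 17, 30, 39, 47, 55, 60, 76, 88, 95, 104, 122, 128]

Fragment lengths:
  [0,6): 6 bp
  [6,17): 11 bp
  [17,30): 13 bp
  [30,39): 9 bp
  [39,47): 8 bp
  [47,55): 8 bp
  [55,60): 5 bp
  [60,76): 16 bp
  [76,88): 12 bp
  [88,95): 7 bp
  [95,104): 9 bp
  [104,122): 18 bp
  [122,128): 6 bp
  [128,136): 8 bp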